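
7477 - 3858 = 3619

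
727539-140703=586836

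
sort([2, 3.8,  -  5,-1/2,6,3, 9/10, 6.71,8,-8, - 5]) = [-8, - 5,- 5, - 1/2, 9/10 , 2, 3, 3.8, 6, 6.71, 8]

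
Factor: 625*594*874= 2^2*3^3 * 5^4*11^1*19^1*  23^1  =  324472500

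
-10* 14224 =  - 142240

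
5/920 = 1/184=0.01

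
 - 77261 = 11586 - 88847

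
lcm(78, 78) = 78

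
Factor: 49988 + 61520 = 111508 = 2^2 *61^1 * 457^1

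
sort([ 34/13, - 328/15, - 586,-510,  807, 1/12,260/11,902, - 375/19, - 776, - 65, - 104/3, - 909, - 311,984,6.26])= [ - 909,  -  776, - 586, -510, - 311, - 65,-104/3, - 328/15, - 375/19, 1/12,34/13,6.26,260/11,807, 902,984] 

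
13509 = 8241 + 5268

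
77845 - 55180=22665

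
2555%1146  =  263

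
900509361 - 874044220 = 26465141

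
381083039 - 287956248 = 93126791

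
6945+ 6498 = 13443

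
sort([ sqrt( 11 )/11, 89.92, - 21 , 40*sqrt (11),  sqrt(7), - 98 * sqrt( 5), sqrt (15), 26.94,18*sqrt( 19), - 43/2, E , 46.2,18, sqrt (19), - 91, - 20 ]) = [ - 98 *sqrt ( 5 ),-91, - 43/2, - 21, - 20, sqrt( 11)/11, sqrt ( 7 ),E, sqrt( 15), sqrt ( 19),18,26.94,46.2 , 18* sqrt ( 19 ), 89.92  ,  40*sqrt(11 )]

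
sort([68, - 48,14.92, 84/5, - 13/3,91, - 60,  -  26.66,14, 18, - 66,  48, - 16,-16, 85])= [-66,-60, -48, - 26.66,  -  16, - 16, - 13/3 , 14, 14.92, 84/5, 18, 48, 68 , 85, 91 ]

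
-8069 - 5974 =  - 14043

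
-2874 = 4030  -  6904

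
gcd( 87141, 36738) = 3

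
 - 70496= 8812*(-8)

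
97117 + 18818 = 115935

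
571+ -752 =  - 181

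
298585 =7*42655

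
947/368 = 2 + 211/368 =2.57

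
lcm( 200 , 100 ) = 200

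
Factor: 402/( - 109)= - 2^1*3^1*67^1*109^( - 1)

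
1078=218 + 860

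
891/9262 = 81/842 = 0.10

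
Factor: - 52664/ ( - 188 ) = 13166/47 = 2^1*29^1*47^( - 1 )*227^1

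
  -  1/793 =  - 1/793= -0.00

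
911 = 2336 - 1425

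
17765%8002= 1761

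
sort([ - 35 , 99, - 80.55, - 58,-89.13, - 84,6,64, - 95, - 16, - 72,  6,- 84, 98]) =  [-95,-89.13, - 84, - 84, - 80.55, -72, - 58 , - 35, - 16, 6, 6, 64,98, 99]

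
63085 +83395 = 146480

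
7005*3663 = 25659315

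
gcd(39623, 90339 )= 1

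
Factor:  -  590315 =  - 5^1*11^1 *10733^1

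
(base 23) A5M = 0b1010100110011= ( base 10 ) 5427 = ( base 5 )133202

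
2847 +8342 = 11189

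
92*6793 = 624956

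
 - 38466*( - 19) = 730854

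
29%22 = 7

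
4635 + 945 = 5580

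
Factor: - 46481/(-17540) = 2^ ( - 2 )* 5^( - 1) * 53^1 = 53/20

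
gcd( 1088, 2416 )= 16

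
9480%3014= 438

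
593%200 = 193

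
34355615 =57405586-23049971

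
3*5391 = 16173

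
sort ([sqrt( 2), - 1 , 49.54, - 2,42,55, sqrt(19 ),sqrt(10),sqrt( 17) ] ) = [ - 2,-1, sqrt( 2),sqrt( 10 ),sqrt(17 ), sqrt(19 ),42,49.54,55 ]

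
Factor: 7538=2^1*3769^1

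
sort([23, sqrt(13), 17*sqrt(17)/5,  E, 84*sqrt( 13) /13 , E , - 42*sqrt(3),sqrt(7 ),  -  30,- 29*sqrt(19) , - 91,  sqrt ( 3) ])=[ - 29*sqrt ( 19 ), - 91 , - 42*sqrt( 3), - 30,sqrt( 3) , sqrt( 7), E,E, sqrt( 13),17 * sqrt( 17 ) /5 , 23, 84*sqrt( 13)/13 ]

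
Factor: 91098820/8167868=5^1 * 2041967^( - 1)*4554941^1 = 22774705/2041967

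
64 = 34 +30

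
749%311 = 127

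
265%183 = 82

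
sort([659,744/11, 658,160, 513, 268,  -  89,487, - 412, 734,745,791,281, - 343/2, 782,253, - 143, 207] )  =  [ - 412, - 343/2,- 143, - 89,744/11, 160,207, 253,268,281, 487,  513,658, 659, 734, 745, 782, 791 ] 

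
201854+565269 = 767123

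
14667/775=14667/775 = 18.93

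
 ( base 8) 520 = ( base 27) cc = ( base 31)aq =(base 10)336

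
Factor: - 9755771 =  - 9755771^1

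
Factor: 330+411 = 3^1 * 13^1*19^1 = 741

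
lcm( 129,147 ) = 6321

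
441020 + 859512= 1300532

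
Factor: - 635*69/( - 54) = 2^ ( - 1)*3^(-2)* 5^1*23^1*127^1 = 14605/18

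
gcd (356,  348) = 4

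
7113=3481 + 3632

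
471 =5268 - 4797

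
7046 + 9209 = 16255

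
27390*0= 0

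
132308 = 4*33077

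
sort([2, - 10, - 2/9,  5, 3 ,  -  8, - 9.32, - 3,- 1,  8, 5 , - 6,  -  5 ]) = [ - 10, - 9.32,-8, - 6, - 5, - 3 , - 1, - 2/9, 2,3,5,  5, 8] 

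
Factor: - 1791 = - 3^2*199^1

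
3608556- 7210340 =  - 3601784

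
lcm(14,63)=126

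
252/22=126/11 = 11.45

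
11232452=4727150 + 6505302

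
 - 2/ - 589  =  2/589 = 0.00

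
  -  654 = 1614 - 2268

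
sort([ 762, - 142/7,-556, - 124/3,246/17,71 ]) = [-556, - 124/3, - 142/7 , 246/17,71, 762] 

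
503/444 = 1+59/444 = 1.13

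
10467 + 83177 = 93644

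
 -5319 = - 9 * 591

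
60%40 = 20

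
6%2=0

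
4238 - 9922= - 5684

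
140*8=1120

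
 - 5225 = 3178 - 8403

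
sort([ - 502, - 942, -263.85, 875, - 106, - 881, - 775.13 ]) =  [ - 942,  -  881, - 775.13 , - 502, - 263.85, - 106, 875] 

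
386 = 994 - 608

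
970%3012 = 970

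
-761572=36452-798024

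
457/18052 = 457/18052 = 0.03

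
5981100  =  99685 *60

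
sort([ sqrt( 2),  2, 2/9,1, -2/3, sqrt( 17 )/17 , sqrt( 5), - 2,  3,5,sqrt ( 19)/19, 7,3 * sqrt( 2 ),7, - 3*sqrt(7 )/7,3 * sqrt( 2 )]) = [ - 2,  -  3*sqrt( 7 )/7, - 2/3,2/9,  sqrt(19)/19, sqrt( 17)/17,  1,  sqrt(2),  2,  sqrt( 5),  3,3*sqrt( 2 ),  3*sqrt( 2),5, 7,7 ] 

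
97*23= 2231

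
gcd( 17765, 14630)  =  1045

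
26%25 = 1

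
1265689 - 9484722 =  - 8219033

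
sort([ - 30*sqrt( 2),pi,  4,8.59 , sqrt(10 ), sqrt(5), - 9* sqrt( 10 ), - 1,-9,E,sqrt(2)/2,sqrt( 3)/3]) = [ - 30*sqrt( 2), - 9 * sqrt (10), - 9, - 1,sqrt( 3 )/3,sqrt (2 )/2,sqrt ( 5 ),E, pi,sqrt( 10),4, 8.59]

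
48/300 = 4/25 = 0.16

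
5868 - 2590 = 3278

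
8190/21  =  390 = 390.00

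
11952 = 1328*9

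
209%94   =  21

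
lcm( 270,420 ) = 3780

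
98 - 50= 48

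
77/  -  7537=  - 1+7460/7537 =-0.01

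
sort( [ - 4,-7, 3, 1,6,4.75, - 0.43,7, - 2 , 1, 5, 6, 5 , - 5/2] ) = [ - 7, - 4, - 5/2, - 2,-0.43,1, 1, 3, 4.75,5,5, 6, 6,7] 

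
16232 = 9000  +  7232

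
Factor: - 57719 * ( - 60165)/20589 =3^1*5^1*7^1*191^1*6863^( - 1) * 57719^1 = 1157554545/6863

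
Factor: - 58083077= - 13^1*4467929^1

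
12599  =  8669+3930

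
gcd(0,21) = 21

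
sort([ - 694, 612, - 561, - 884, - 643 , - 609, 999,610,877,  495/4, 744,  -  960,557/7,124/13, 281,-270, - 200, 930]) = [  -  960 , -884, - 694,-643,  -  609, - 561, - 270, - 200,124/13, 557/7,  495/4,281,  610,  612,  744,877, 930, 999]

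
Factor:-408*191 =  - 77928 = - 2^3*3^1 * 17^1 * 191^1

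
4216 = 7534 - 3318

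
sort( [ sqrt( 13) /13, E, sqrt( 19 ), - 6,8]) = [-6,sqrt (13)/13,E , sqrt(19 ), 8]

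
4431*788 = 3491628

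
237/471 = 79/157   =  0.50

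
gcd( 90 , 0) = 90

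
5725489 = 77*74357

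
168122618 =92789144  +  75333474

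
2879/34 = 2879/34  =  84.68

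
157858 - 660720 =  - 502862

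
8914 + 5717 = 14631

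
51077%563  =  407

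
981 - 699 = 282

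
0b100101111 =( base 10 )303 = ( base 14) 179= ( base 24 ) CF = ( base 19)fi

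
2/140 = 1/70 = 0.01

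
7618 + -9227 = -1609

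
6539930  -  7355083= - 815153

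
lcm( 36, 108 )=108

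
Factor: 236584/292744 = 29573/36593=   23^( - 1 )*37^( - 1) * 43^( - 1)*29573^1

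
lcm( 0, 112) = 0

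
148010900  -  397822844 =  - 249811944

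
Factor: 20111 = 7^1*13^2*17^1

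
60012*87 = 5221044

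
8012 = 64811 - 56799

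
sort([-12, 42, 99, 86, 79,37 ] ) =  [  -  12, 37, 42, 79, 86,99 ]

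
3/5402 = 3/5402 =0.00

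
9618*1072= 10310496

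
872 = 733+139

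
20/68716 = 5/17179 = 0.00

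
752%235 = 47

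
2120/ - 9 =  - 236 + 4/9  =  -235.56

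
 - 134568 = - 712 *189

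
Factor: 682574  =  2^1* 341287^1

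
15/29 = 15/29 = 0.52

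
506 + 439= 945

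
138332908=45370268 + 92962640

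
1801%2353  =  1801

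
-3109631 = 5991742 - 9101373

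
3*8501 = 25503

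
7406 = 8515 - 1109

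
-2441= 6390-8831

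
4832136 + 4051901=8884037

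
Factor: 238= 2^1*7^1*17^1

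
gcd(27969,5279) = 1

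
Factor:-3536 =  - 2^4*13^1*17^1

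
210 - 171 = 39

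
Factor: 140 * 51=2^2 * 3^1*5^1 * 7^1*17^1 = 7140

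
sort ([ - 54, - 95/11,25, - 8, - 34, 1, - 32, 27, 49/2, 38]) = [ - 54,-34, - 32, - 95/11,-8,1,49/2 , 25, 27,38 ]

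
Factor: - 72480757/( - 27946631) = 43^1*1685599^1 * 27946631^( - 1) 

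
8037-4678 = 3359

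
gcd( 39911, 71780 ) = 1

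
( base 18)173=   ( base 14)245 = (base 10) 453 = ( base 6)2033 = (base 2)111000101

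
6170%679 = 59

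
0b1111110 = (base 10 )126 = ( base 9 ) 150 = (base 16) 7e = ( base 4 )1332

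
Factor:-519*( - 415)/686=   2^( - 1)*3^1*5^1*7^( - 3)*83^1*173^1 = 215385/686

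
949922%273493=129443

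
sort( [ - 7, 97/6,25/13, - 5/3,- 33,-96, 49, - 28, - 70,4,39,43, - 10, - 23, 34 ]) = [ - 96,-70, - 33,-28, - 23, - 10, - 7, - 5/3, 25/13,4,97/6,34, 39, 43,49 ] 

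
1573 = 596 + 977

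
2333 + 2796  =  5129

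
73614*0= 0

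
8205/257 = 31 + 238/257 = 31.93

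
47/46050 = 47/46050  =  0.00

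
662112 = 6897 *96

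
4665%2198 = 269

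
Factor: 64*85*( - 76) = - 413440 = -  2^8 * 5^1*17^1*19^1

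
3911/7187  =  3911/7187 = 0.54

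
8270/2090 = 827/209 = 3.96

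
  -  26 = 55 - 81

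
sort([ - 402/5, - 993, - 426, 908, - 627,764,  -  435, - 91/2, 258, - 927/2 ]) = [-993, - 627, - 927/2 , - 435, - 426, - 402/5,-91/2, 258, 764,908]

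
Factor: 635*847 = 5^1*7^1*11^2*127^1 = 537845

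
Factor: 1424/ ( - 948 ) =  - 356/237 = - 2^2*3^( - 1)*79^( - 1 )*89^1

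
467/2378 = 467/2378 = 0.20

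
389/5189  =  389/5189= 0.07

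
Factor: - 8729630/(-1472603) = 2^1*5^1*7^1 * 11^( - 1) * 13^1*53^1*181^1*133873^( - 1 )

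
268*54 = 14472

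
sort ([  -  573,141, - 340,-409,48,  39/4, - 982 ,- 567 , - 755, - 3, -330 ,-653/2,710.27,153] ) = [ - 982, - 755,- 573 , - 567 ,  -  409 , - 340, - 330, - 653/2,-3 , 39/4,48, 141 , 153,710.27]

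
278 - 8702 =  - 8424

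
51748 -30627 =21121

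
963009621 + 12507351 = 975516972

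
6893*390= 2688270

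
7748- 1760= 5988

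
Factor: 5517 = 3^2*613^1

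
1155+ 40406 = 41561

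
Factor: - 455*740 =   -  2^2*5^2*7^1*13^1*37^1 = -  336700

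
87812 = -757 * ( - 116)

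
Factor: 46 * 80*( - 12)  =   - 44160 = - 2^7*3^1*5^1*23^1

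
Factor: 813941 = 19^1*42839^1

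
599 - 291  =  308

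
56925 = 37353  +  19572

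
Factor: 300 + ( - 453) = -153 =-3^2*17^1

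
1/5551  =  1/5551 = 0.00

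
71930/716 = 100 + 165/358 = 100.46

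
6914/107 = 6914/107 = 64.62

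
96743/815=118+573/815  =  118.70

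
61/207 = 61/207 = 0.29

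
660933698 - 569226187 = 91707511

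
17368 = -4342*( - 4)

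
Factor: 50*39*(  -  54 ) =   -  105300  =  -2^2*3^4 * 5^2 * 13^1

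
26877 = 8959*3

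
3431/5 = 686 + 1/5 = 686.20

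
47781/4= 47781/4=11945.25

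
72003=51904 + 20099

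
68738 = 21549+47189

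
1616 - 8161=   -  6545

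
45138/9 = 5015+1/3  =  5015.33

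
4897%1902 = 1093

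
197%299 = 197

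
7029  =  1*7029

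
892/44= 20 + 3/11 = 20.27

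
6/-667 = -1+ 661/667 = - 0.01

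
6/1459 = 6/1459 = 0.00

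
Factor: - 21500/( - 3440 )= 2^( - 2)*5^2 = 25/4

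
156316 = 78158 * 2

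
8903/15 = 593+8/15=593.53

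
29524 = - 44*(  -  671)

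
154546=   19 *8134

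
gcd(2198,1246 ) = 14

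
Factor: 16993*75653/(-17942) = -2^( - 1) *8971^( - 1)*16993^1*75653^1 = - 1285571429/17942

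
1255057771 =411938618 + 843119153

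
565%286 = 279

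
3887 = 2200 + 1687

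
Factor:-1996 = -2^2*499^1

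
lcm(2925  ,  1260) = 81900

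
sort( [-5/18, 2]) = [ - 5/18, 2]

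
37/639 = 37/639 = 0.06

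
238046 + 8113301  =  8351347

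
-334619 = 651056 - 985675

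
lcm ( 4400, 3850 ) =30800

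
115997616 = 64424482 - -51573134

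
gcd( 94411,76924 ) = 1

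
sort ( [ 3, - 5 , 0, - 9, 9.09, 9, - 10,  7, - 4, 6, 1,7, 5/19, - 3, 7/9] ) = [ - 10, - 9, - 5, - 4,  -  3,0,5/19, 7/9,1 , 3,6, 7,7,9, 9.09 ] 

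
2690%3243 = 2690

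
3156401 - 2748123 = 408278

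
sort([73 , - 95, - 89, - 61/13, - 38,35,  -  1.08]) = [ - 95, - 89,- 38,-61/13, - 1.08 , 35,73 ]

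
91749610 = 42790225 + 48959385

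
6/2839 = 6/2839 = 0.00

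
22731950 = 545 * 41710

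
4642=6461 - 1819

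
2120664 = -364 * (  -  5826) 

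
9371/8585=1+786/8585 = 1.09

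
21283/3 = 21283/3 = 7094.33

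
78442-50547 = 27895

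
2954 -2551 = 403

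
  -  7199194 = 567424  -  7766618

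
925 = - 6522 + 7447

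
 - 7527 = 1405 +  - 8932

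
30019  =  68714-38695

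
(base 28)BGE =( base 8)21576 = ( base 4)2031332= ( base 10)9086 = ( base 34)7t8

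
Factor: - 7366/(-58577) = 2^1*19^(- 1)*29^1*127^1*3083^( - 1) 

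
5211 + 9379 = 14590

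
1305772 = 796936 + 508836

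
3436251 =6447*533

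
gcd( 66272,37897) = 1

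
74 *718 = 53132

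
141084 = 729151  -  588067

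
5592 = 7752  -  2160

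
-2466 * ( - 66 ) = 162756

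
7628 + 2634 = 10262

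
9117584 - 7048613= 2068971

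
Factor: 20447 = 7^1* 23^1*127^1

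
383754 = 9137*42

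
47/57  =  47/57  =  0.82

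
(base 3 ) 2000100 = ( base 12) a23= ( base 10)1467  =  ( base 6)10443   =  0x5BB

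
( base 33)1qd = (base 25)33a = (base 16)7A8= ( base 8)3650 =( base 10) 1960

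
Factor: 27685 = 5^1*7^2*113^1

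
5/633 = 5/633 = 0.01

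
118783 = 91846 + 26937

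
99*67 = 6633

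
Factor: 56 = 2^3 * 7^1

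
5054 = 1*5054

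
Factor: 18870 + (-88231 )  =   - 139^1 * 499^1= - 69361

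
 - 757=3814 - 4571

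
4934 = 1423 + 3511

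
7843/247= 7843/247 = 31.75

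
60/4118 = 30/2059 = 0.01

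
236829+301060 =537889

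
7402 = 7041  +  361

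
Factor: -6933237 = -3^1*2311079^1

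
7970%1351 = 1215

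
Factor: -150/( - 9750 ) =5^( - 1 )*13^( - 1) =1/65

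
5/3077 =5/3077 = 0.00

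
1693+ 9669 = 11362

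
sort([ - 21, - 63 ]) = [ - 63, - 21] 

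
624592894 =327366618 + 297226276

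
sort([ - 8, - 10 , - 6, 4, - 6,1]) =[ - 10, - 8, - 6,  -  6, 1, 4 ]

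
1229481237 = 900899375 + 328581862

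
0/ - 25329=0/1 = -0.00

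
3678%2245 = 1433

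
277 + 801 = 1078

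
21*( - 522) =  - 10962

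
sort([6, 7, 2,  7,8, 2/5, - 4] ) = [ - 4,2/5, 2,6, 7,7, 8]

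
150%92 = 58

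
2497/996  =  2 + 505/996 = 2.51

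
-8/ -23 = 8/23 = 0.35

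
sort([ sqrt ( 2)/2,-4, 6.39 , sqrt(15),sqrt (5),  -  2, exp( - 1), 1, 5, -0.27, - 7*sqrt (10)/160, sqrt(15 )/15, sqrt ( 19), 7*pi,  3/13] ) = [ - 4,-2,-0.27,-7*sqrt( 10 )/160,3/13, sqrt(15)/15, exp( - 1 ),sqrt( 2)/2, 1,  sqrt(5), sqrt(15), sqrt( 19 ),5,6.39, 7*pi ] 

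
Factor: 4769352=2^3*3^2  *7^1*9463^1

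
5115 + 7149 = 12264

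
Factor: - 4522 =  - 2^1*7^1*17^1*19^1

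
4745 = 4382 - - 363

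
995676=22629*44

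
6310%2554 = 1202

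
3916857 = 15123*259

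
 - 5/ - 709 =5/709 = 0.01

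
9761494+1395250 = 11156744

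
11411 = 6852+4559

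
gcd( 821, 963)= 1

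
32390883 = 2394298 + 29996585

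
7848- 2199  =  5649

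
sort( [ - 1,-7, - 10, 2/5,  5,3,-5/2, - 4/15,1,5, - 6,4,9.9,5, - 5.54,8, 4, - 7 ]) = [ - 10, - 7, - 7, - 6, - 5.54, - 5/2, - 1, - 4/15 , 2/5 , 1, 3,4, 4,5 , 5, 5,8,9.9]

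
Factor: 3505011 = 3^1*1168337^1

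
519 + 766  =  1285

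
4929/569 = 8 + 377/569  =  8.66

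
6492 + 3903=10395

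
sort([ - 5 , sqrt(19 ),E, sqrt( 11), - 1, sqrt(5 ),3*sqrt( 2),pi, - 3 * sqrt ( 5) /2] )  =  [ - 5, - 3*sqrt( 5)/2, - 1  ,  sqrt(  5 ), E, pi,sqrt(11), 3*sqrt( 2), sqrt( 19)]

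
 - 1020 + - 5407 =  - 6427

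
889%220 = 9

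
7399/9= 822 + 1/9 = 822.11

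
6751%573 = 448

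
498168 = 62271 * 8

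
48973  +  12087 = 61060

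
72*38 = 2736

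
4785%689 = 651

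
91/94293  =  91/94293= 0.00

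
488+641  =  1129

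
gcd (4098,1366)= 1366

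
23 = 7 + 16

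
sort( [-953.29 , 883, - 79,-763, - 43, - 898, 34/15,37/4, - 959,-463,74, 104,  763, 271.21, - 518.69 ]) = [ - 959, - 953.29, - 898,-763, -518.69, - 463,  -  79, - 43, 34/15, 37/4, 74,104, 271.21, 763,  883 ]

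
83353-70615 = 12738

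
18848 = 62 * 304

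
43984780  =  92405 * 476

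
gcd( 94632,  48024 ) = 24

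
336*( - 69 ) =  - 23184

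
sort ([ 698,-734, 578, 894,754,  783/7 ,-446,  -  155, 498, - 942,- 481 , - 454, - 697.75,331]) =[ - 942, - 734 , - 697.75, - 481 , - 454, - 446, - 155,  783/7,331,498,578,  698,754,894]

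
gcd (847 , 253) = 11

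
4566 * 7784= 35541744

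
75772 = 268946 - 193174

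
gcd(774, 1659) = 3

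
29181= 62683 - 33502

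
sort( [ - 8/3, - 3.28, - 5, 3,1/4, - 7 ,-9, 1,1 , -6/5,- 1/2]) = [ - 9,-7,-5,-3.28, - 8/3,-6/5,-1/2,1/4,1,1,3]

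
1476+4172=5648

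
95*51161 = 4860295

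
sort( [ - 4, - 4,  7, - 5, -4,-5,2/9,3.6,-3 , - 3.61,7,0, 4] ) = [ -5,-5 , - 4 , - 4, - 4,  -  3.61, - 3,0,2/9, 3.6,4,7,7 ] 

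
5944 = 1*5944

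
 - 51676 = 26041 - 77717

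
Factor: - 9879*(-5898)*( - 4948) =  - 2^3*3^2*37^1*89^1*983^1*1237^1=- 288301860216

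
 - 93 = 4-97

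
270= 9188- 8918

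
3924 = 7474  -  3550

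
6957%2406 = 2145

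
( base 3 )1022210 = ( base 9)1283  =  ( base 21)240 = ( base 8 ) 1706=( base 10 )966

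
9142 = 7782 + 1360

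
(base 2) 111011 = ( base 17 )38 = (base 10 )59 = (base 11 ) 54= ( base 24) 2B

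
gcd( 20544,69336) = 2568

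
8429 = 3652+4777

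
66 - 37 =29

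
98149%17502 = 10639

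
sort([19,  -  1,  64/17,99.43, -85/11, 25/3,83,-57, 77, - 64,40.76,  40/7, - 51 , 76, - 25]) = [-64, - 57, - 51, - 25, - 85/11, - 1, 64/17, 40/7, 25/3,19, 40.76,76,77,83,99.43]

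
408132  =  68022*6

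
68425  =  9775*7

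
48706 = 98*497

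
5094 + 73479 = 78573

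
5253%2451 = 351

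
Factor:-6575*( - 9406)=61844450 = 2^1*5^2*263^1 * 4703^1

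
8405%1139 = 432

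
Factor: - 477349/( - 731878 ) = 2^( - 1)*7^ ( - 1) * 61^(  -  1 )*557^1 = 557/854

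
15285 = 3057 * 5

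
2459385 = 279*8815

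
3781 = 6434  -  2653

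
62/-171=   -  1 + 109/171 = -0.36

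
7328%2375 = 203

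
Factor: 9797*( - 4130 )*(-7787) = 2^1*5^1*7^1*13^1 * 59^1*97^1*101^1*599^1 = 315074557070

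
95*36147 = 3433965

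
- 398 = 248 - 646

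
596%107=61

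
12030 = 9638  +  2392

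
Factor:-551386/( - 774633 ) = 2^1*3^ (  -  1 ) * 11^1*71^1 * 353^1*258211^( - 1 ) 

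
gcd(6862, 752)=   94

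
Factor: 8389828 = 2^2 * 541^1*3877^1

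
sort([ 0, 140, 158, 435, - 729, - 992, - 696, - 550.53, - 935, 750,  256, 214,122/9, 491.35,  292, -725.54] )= [ - 992, - 935, - 729, - 725.54, - 696, - 550.53, 0, 122/9, 140, 158 , 214 , 256 , 292, 435,491.35, 750]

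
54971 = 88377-33406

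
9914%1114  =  1002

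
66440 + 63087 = 129527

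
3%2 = 1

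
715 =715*1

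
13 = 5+8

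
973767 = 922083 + 51684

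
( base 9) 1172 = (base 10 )875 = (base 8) 1553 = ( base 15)3d5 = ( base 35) P0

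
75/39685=15/7937  =  0.00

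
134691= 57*2363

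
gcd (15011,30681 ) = 1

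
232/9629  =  232/9629  =  0.02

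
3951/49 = 3951/49  =  80.63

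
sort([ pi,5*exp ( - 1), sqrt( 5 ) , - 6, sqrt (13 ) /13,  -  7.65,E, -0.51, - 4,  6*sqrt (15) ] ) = [ - 7.65,-6, - 4, - 0.51,sqrt( 13)/13,5*exp( - 1),sqrt ( 5 ), E, pi,6*sqrt ( 15) ]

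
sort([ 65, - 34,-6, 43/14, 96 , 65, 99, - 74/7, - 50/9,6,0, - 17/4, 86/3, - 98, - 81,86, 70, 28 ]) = [-98,-81 ,  -  34, - 74/7 , - 6, - 50/9, - 17/4, 0, 43/14, 6,28, 86/3,65,65,70, 86, 96,99] 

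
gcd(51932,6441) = 1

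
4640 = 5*928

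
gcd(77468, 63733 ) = 1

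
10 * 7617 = 76170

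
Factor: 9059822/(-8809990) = -5^ ( - 1 )*7^( - 1)*127^( - 1)*991^ (  -  1 )* 4529911^1=- 4529911/4404995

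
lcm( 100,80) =400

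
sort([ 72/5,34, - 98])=[-98,72/5, 34]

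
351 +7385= 7736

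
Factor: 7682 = 2^1 * 23^1 * 167^1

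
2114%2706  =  2114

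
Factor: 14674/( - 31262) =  - 7^( - 2)*23^1 = - 23/49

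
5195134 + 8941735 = 14136869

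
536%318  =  218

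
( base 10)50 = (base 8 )62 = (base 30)1k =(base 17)2g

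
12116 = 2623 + 9493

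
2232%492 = 264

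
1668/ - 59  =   - 1668/59 =-28.27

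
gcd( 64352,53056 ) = 32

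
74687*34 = 2539358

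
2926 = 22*133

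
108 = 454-346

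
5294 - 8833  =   - 3539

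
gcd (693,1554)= 21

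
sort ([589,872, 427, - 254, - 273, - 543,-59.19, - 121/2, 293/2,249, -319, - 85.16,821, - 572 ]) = [ - 572, - 543, - 319, - 273 , - 254, - 85.16, - 121/2,- 59.19,293/2,249,427, 589,821,  872 ] 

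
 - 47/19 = - 47/19=- 2.47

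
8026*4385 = 35194010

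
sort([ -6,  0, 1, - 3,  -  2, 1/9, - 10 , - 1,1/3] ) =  [ - 10, - 6, - 3, - 2, - 1, 0, 1/9,1/3,1]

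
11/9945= 11/9945 = 0.00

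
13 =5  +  8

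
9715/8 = 9715/8 = 1214.38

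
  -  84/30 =-3+1/5 =-  2.80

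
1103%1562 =1103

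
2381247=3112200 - 730953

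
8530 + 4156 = 12686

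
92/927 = 92/927 = 0.10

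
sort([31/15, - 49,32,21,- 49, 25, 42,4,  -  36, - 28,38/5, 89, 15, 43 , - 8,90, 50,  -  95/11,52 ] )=[-49, - 49, - 36, - 28, - 95/11, - 8,31/15 , 4,38/5, 15,21,  25,32,  42,43, 50, 52, 89,90 ] 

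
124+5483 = 5607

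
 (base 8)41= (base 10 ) 33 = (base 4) 201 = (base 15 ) 23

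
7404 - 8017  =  -613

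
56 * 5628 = 315168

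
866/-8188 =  -1 + 3661/4094 = -0.11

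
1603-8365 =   -  6762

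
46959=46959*1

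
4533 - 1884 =2649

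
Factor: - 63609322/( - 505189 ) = 2^1 * 7^1  *17^( - 1)*29717^( - 1 )*4543523^1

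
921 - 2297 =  - 1376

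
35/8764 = 5/1252 =0.00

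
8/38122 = 4/19061 = 0.00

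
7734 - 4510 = 3224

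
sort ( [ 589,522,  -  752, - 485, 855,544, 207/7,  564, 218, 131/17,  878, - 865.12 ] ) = [ - 865.12, - 752, - 485,131/17, 207/7, 218, 522,544 , 564, 589,855 , 878]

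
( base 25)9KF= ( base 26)924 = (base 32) 5VS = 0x17fc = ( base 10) 6140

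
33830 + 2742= 36572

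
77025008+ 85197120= 162222128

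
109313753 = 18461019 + 90852734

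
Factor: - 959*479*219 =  - 100600059 = - 3^1*7^1*73^1*137^1*479^1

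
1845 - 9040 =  - 7195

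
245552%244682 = 870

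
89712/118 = 760 + 16/59=760.27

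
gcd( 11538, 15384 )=3846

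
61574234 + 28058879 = 89633113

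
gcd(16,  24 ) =8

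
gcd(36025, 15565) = 55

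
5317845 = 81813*65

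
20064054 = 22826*879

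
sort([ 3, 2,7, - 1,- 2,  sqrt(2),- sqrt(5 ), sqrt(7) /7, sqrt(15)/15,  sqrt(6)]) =[ - sqrt(5),-2, - 1, sqrt(15 )/15,sqrt(7) /7,sqrt(2 ),2,sqrt( 6 ) , 3,7]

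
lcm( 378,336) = 3024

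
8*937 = 7496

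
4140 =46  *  90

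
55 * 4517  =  248435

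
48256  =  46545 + 1711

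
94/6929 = 94/6929  =  0.01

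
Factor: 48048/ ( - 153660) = -2^2*5^( - 1)*7^1*11^1*197^(-1 ) = - 308/985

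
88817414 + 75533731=164351145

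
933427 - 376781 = 556646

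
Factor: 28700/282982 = 2^1*5^2*17^( - 1)*29^( - 1 ) = 50/493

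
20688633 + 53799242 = 74487875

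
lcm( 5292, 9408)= 84672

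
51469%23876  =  3717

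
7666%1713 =814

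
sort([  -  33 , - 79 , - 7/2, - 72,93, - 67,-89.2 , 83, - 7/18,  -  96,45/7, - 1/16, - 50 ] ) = [ - 96,-89.2 , - 79, - 72 , - 67, - 50, - 33, - 7/2, - 7/18,- 1/16,45/7,83,93]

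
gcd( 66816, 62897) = 1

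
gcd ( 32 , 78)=2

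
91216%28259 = 6439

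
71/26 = 71/26=2.73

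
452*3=1356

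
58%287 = 58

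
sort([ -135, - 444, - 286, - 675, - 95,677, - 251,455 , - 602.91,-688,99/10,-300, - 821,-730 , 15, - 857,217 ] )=[ - 857, -821, - 730, - 688, - 675,  -  602.91, - 444,  -  300, - 286  , - 251,- 135, - 95,99/10,15,217 , 455,677] 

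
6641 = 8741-2100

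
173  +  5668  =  5841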